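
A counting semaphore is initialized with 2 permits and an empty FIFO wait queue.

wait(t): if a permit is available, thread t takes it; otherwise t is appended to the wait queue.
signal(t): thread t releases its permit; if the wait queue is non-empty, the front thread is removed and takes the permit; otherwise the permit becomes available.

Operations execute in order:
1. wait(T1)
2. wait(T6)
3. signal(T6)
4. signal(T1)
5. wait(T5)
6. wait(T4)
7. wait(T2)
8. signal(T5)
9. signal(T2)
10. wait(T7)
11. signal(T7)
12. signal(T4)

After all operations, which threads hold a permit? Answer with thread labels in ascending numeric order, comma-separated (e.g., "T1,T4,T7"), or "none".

Answer: none

Derivation:
Step 1: wait(T1) -> count=1 queue=[] holders={T1}
Step 2: wait(T6) -> count=0 queue=[] holders={T1,T6}
Step 3: signal(T6) -> count=1 queue=[] holders={T1}
Step 4: signal(T1) -> count=2 queue=[] holders={none}
Step 5: wait(T5) -> count=1 queue=[] holders={T5}
Step 6: wait(T4) -> count=0 queue=[] holders={T4,T5}
Step 7: wait(T2) -> count=0 queue=[T2] holders={T4,T5}
Step 8: signal(T5) -> count=0 queue=[] holders={T2,T4}
Step 9: signal(T2) -> count=1 queue=[] holders={T4}
Step 10: wait(T7) -> count=0 queue=[] holders={T4,T7}
Step 11: signal(T7) -> count=1 queue=[] holders={T4}
Step 12: signal(T4) -> count=2 queue=[] holders={none}
Final holders: none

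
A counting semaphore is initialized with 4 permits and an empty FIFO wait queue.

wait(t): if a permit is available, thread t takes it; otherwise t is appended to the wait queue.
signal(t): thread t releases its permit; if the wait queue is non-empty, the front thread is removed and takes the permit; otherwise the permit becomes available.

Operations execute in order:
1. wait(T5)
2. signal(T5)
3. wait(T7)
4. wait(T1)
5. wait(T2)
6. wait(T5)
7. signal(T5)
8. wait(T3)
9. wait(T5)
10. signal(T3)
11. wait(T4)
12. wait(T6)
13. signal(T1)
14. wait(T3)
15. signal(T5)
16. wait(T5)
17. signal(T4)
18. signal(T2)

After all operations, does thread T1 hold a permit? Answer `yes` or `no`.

Step 1: wait(T5) -> count=3 queue=[] holders={T5}
Step 2: signal(T5) -> count=4 queue=[] holders={none}
Step 3: wait(T7) -> count=3 queue=[] holders={T7}
Step 4: wait(T1) -> count=2 queue=[] holders={T1,T7}
Step 5: wait(T2) -> count=1 queue=[] holders={T1,T2,T7}
Step 6: wait(T5) -> count=0 queue=[] holders={T1,T2,T5,T7}
Step 7: signal(T5) -> count=1 queue=[] holders={T1,T2,T7}
Step 8: wait(T3) -> count=0 queue=[] holders={T1,T2,T3,T7}
Step 9: wait(T5) -> count=0 queue=[T5] holders={T1,T2,T3,T7}
Step 10: signal(T3) -> count=0 queue=[] holders={T1,T2,T5,T7}
Step 11: wait(T4) -> count=0 queue=[T4] holders={T1,T2,T5,T7}
Step 12: wait(T6) -> count=0 queue=[T4,T6] holders={T1,T2,T5,T7}
Step 13: signal(T1) -> count=0 queue=[T6] holders={T2,T4,T5,T7}
Step 14: wait(T3) -> count=0 queue=[T6,T3] holders={T2,T4,T5,T7}
Step 15: signal(T5) -> count=0 queue=[T3] holders={T2,T4,T6,T7}
Step 16: wait(T5) -> count=0 queue=[T3,T5] holders={T2,T4,T6,T7}
Step 17: signal(T4) -> count=0 queue=[T5] holders={T2,T3,T6,T7}
Step 18: signal(T2) -> count=0 queue=[] holders={T3,T5,T6,T7}
Final holders: {T3,T5,T6,T7} -> T1 not in holders

Answer: no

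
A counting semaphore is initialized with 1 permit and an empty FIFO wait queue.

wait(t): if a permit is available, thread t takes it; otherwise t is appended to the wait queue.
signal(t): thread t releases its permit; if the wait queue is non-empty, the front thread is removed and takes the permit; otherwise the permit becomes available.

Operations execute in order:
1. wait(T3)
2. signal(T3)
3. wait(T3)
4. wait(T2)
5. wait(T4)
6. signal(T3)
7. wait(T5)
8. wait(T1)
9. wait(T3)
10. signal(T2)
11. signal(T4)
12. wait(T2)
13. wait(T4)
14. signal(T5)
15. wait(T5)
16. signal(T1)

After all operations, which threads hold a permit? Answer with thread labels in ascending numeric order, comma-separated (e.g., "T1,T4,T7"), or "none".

Answer: T3

Derivation:
Step 1: wait(T3) -> count=0 queue=[] holders={T3}
Step 2: signal(T3) -> count=1 queue=[] holders={none}
Step 3: wait(T3) -> count=0 queue=[] holders={T3}
Step 4: wait(T2) -> count=0 queue=[T2] holders={T3}
Step 5: wait(T4) -> count=0 queue=[T2,T4] holders={T3}
Step 6: signal(T3) -> count=0 queue=[T4] holders={T2}
Step 7: wait(T5) -> count=0 queue=[T4,T5] holders={T2}
Step 8: wait(T1) -> count=0 queue=[T4,T5,T1] holders={T2}
Step 9: wait(T3) -> count=0 queue=[T4,T5,T1,T3] holders={T2}
Step 10: signal(T2) -> count=0 queue=[T5,T1,T3] holders={T4}
Step 11: signal(T4) -> count=0 queue=[T1,T3] holders={T5}
Step 12: wait(T2) -> count=0 queue=[T1,T3,T2] holders={T5}
Step 13: wait(T4) -> count=0 queue=[T1,T3,T2,T4] holders={T5}
Step 14: signal(T5) -> count=0 queue=[T3,T2,T4] holders={T1}
Step 15: wait(T5) -> count=0 queue=[T3,T2,T4,T5] holders={T1}
Step 16: signal(T1) -> count=0 queue=[T2,T4,T5] holders={T3}
Final holders: T3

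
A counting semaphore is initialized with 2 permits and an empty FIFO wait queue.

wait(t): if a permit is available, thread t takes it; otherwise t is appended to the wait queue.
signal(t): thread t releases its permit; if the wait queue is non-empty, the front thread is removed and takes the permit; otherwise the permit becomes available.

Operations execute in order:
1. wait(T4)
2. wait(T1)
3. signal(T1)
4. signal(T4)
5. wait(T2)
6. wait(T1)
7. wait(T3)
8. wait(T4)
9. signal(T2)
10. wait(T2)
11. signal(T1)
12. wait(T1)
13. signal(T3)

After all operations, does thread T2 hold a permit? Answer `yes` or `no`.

Answer: yes

Derivation:
Step 1: wait(T4) -> count=1 queue=[] holders={T4}
Step 2: wait(T1) -> count=0 queue=[] holders={T1,T4}
Step 3: signal(T1) -> count=1 queue=[] holders={T4}
Step 4: signal(T4) -> count=2 queue=[] holders={none}
Step 5: wait(T2) -> count=1 queue=[] holders={T2}
Step 6: wait(T1) -> count=0 queue=[] holders={T1,T2}
Step 7: wait(T3) -> count=0 queue=[T3] holders={T1,T2}
Step 8: wait(T4) -> count=0 queue=[T3,T4] holders={T1,T2}
Step 9: signal(T2) -> count=0 queue=[T4] holders={T1,T3}
Step 10: wait(T2) -> count=0 queue=[T4,T2] holders={T1,T3}
Step 11: signal(T1) -> count=0 queue=[T2] holders={T3,T4}
Step 12: wait(T1) -> count=0 queue=[T2,T1] holders={T3,T4}
Step 13: signal(T3) -> count=0 queue=[T1] holders={T2,T4}
Final holders: {T2,T4} -> T2 in holders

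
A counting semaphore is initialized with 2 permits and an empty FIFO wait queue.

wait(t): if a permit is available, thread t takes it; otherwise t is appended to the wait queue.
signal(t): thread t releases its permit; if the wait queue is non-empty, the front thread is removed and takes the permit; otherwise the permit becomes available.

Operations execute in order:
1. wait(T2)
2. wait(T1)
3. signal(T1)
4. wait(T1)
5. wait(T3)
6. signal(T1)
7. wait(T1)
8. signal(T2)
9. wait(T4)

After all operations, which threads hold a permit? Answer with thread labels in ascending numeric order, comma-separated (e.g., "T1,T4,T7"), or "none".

Step 1: wait(T2) -> count=1 queue=[] holders={T2}
Step 2: wait(T1) -> count=0 queue=[] holders={T1,T2}
Step 3: signal(T1) -> count=1 queue=[] holders={T2}
Step 4: wait(T1) -> count=0 queue=[] holders={T1,T2}
Step 5: wait(T3) -> count=0 queue=[T3] holders={T1,T2}
Step 6: signal(T1) -> count=0 queue=[] holders={T2,T3}
Step 7: wait(T1) -> count=0 queue=[T1] holders={T2,T3}
Step 8: signal(T2) -> count=0 queue=[] holders={T1,T3}
Step 9: wait(T4) -> count=0 queue=[T4] holders={T1,T3}
Final holders: T1,T3

Answer: T1,T3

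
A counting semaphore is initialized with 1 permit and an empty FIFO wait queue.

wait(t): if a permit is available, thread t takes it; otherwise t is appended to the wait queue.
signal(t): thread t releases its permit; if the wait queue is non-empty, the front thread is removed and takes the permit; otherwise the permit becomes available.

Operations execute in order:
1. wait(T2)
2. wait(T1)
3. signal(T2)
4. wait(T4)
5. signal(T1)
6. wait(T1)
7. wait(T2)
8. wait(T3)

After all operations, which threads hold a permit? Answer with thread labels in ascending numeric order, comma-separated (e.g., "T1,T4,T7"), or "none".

Step 1: wait(T2) -> count=0 queue=[] holders={T2}
Step 2: wait(T1) -> count=0 queue=[T1] holders={T2}
Step 3: signal(T2) -> count=0 queue=[] holders={T1}
Step 4: wait(T4) -> count=0 queue=[T4] holders={T1}
Step 5: signal(T1) -> count=0 queue=[] holders={T4}
Step 6: wait(T1) -> count=0 queue=[T1] holders={T4}
Step 7: wait(T2) -> count=0 queue=[T1,T2] holders={T4}
Step 8: wait(T3) -> count=0 queue=[T1,T2,T3] holders={T4}
Final holders: T4

Answer: T4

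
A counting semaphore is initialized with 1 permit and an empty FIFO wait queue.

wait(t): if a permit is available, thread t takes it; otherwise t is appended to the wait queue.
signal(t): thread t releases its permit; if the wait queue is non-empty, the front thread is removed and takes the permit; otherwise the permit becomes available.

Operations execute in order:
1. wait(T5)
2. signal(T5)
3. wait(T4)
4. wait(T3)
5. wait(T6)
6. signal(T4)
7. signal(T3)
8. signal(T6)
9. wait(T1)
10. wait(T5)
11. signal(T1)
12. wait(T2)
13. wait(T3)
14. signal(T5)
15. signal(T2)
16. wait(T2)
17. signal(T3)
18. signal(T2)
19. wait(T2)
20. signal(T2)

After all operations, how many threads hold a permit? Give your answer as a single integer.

Answer: 0

Derivation:
Step 1: wait(T5) -> count=0 queue=[] holders={T5}
Step 2: signal(T5) -> count=1 queue=[] holders={none}
Step 3: wait(T4) -> count=0 queue=[] holders={T4}
Step 4: wait(T3) -> count=0 queue=[T3] holders={T4}
Step 5: wait(T6) -> count=0 queue=[T3,T6] holders={T4}
Step 6: signal(T4) -> count=0 queue=[T6] holders={T3}
Step 7: signal(T3) -> count=0 queue=[] holders={T6}
Step 8: signal(T6) -> count=1 queue=[] holders={none}
Step 9: wait(T1) -> count=0 queue=[] holders={T1}
Step 10: wait(T5) -> count=0 queue=[T5] holders={T1}
Step 11: signal(T1) -> count=0 queue=[] holders={T5}
Step 12: wait(T2) -> count=0 queue=[T2] holders={T5}
Step 13: wait(T3) -> count=0 queue=[T2,T3] holders={T5}
Step 14: signal(T5) -> count=0 queue=[T3] holders={T2}
Step 15: signal(T2) -> count=0 queue=[] holders={T3}
Step 16: wait(T2) -> count=0 queue=[T2] holders={T3}
Step 17: signal(T3) -> count=0 queue=[] holders={T2}
Step 18: signal(T2) -> count=1 queue=[] holders={none}
Step 19: wait(T2) -> count=0 queue=[] holders={T2}
Step 20: signal(T2) -> count=1 queue=[] holders={none}
Final holders: {none} -> 0 thread(s)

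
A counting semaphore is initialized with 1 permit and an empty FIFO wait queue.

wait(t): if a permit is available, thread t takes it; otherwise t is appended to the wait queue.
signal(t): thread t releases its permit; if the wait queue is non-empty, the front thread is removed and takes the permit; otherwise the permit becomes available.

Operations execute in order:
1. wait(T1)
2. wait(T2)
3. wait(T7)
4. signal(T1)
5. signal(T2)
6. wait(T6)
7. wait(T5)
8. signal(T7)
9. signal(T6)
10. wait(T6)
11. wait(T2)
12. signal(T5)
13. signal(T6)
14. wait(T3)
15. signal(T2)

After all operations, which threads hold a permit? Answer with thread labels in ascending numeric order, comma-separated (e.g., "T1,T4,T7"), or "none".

Step 1: wait(T1) -> count=0 queue=[] holders={T1}
Step 2: wait(T2) -> count=0 queue=[T2] holders={T1}
Step 3: wait(T7) -> count=0 queue=[T2,T7] holders={T1}
Step 4: signal(T1) -> count=0 queue=[T7] holders={T2}
Step 5: signal(T2) -> count=0 queue=[] holders={T7}
Step 6: wait(T6) -> count=0 queue=[T6] holders={T7}
Step 7: wait(T5) -> count=0 queue=[T6,T5] holders={T7}
Step 8: signal(T7) -> count=0 queue=[T5] holders={T6}
Step 9: signal(T6) -> count=0 queue=[] holders={T5}
Step 10: wait(T6) -> count=0 queue=[T6] holders={T5}
Step 11: wait(T2) -> count=0 queue=[T6,T2] holders={T5}
Step 12: signal(T5) -> count=0 queue=[T2] holders={T6}
Step 13: signal(T6) -> count=0 queue=[] holders={T2}
Step 14: wait(T3) -> count=0 queue=[T3] holders={T2}
Step 15: signal(T2) -> count=0 queue=[] holders={T3}
Final holders: T3

Answer: T3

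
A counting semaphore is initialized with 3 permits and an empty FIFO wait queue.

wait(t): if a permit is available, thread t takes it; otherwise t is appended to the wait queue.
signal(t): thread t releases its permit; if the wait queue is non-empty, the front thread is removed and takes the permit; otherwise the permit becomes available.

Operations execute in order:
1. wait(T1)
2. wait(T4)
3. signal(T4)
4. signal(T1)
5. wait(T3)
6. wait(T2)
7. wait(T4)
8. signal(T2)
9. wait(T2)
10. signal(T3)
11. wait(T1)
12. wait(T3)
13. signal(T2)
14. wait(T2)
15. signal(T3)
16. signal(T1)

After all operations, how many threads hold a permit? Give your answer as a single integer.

Step 1: wait(T1) -> count=2 queue=[] holders={T1}
Step 2: wait(T4) -> count=1 queue=[] holders={T1,T4}
Step 3: signal(T4) -> count=2 queue=[] holders={T1}
Step 4: signal(T1) -> count=3 queue=[] holders={none}
Step 5: wait(T3) -> count=2 queue=[] holders={T3}
Step 6: wait(T2) -> count=1 queue=[] holders={T2,T3}
Step 7: wait(T4) -> count=0 queue=[] holders={T2,T3,T4}
Step 8: signal(T2) -> count=1 queue=[] holders={T3,T4}
Step 9: wait(T2) -> count=0 queue=[] holders={T2,T3,T4}
Step 10: signal(T3) -> count=1 queue=[] holders={T2,T4}
Step 11: wait(T1) -> count=0 queue=[] holders={T1,T2,T4}
Step 12: wait(T3) -> count=0 queue=[T3] holders={T1,T2,T4}
Step 13: signal(T2) -> count=0 queue=[] holders={T1,T3,T4}
Step 14: wait(T2) -> count=0 queue=[T2] holders={T1,T3,T4}
Step 15: signal(T3) -> count=0 queue=[] holders={T1,T2,T4}
Step 16: signal(T1) -> count=1 queue=[] holders={T2,T4}
Final holders: {T2,T4} -> 2 thread(s)

Answer: 2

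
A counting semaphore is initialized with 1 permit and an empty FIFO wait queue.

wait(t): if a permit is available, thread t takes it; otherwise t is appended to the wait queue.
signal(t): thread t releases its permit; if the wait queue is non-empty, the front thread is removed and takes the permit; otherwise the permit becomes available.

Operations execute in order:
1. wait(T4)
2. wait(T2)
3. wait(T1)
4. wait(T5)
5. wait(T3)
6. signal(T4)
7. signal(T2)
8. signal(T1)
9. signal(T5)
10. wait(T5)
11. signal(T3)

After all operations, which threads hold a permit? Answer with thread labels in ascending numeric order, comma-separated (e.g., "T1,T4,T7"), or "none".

Answer: T5

Derivation:
Step 1: wait(T4) -> count=0 queue=[] holders={T4}
Step 2: wait(T2) -> count=0 queue=[T2] holders={T4}
Step 3: wait(T1) -> count=0 queue=[T2,T1] holders={T4}
Step 4: wait(T5) -> count=0 queue=[T2,T1,T5] holders={T4}
Step 5: wait(T3) -> count=0 queue=[T2,T1,T5,T3] holders={T4}
Step 6: signal(T4) -> count=0 queue=[T1,T5,T3] holders={T2}
Step 7: signal(T2) -> count=0 queue=[T5,T3] holders={T1}
Step 8: signal(T1) -> count=0 queue=[T3] holders={T5}
Step 9: signal(T5) -> count=0 queue=[] holders={T3}
Step 10: wait(T5) -> count=0 queue=[T5] holders={T3}
Step 11: signal(T3) -> count=0 queue=[] holders={T5}
Final holders: T5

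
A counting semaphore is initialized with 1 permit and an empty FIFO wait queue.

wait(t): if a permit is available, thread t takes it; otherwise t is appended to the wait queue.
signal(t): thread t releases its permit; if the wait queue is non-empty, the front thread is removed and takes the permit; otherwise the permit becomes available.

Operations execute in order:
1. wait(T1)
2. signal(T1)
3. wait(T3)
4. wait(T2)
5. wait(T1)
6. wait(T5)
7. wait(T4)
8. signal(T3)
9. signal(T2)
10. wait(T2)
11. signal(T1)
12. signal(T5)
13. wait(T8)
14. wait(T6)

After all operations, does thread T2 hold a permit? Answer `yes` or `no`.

Answer: no

Derivation:
Step 1: wait(T1) -> count=0 queue=[] holders={T1}
Step 2: signal(T1) -> count=1 queue=[] holders={none}
Step 3: wait(T3) -> count=0 queue=[] holders={T3}
Step 4: wait(T2) -> count=0 queue=[T2] holders={T3}
Step 5: wait(T1) -> count=0 queue=[T2,T1] holders={T3}
Step 6: wait(T5) -> count=0 queue=[T2,T1,T5] holders={T3}
Step 7: wait(T4) -> count=0 queue=[T2,T1,T5,T4] holders={T3}
Step 8: signal(T3) -> count=0 queue=[T1,T5,T4] holders={T2}
Step 9: signal(T2) -> count=0 queue=[T5,T4] holders={T1}
Step 10: wait(T2) -> count=0 queue=[T5,T4,T2] holders={T1}
Step 11: signal(T1) -> count=0 queue=[T4,T2] holders={T5}
Step 12: signal(T5) -> count=0 queue=[T2] holders={T4}
Step 13: wait(T8) -> count=0 queue=[T2,T8] holders={T4}
Step 14: wait(T6) -> count=0 queue=[T2,T8,T6] holders={T4}
Final holders: {T4} -> T2 not in holders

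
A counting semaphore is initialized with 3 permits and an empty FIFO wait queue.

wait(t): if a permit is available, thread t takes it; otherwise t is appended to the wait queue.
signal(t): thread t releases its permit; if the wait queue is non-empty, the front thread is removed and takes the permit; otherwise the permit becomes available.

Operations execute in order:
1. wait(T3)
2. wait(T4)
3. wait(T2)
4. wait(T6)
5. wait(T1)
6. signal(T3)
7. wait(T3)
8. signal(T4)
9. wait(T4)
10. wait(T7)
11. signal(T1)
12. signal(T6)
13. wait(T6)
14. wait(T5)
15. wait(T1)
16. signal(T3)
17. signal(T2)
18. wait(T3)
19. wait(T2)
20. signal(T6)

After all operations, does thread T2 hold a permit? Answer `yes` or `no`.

Step 1: wait(T3) -> count=2 queue=[] holders={T3}
Step 2: wait(T4) -> count=1 queue=[] holders={T3,T4}
Step 3: wait(T2) -> count=0 queue=[] holders={T2,T3,T4}
Step 4: wait(T6) -> count=0 queue=[T6] holders={T2,T3,T4}
Step 5: wait(T1) -> count=0 queue=[T6,T1] holders={T2,T3,T4}
Step 6: signal(T3) -> count=0 queue=[T1] holders={T2,T4,T6}
Step 7: wait(T3) -> count=0 queue=[T1,T3] holders={T2,T4,T6}
Step 8: signal(T4) -> count=0 queue=[T3] holders={T1,T2,T6}
Step 9: wait(T4) -> count=0 queue=[T3,T4] holders={T1,T2,T6}
Step 10: wait(T7) -> count=0 queue=[T3,T4,T7] holders={T1,T2,T6}
Step 11: signal(T1) -> count=0 queue=[T4,T7] holders={T2,T3,T6}
Step 12: signal(T6) -> count=0 queue=[T7] holders={T2,T3,T4}
Step 13: wait(T6) -> count=0 queue=[T7,T6] holders={T2,T3,T4}
Step 14: wait(T5) -> count=0 queue=[T7,T6,T5] holders={T2,T3,T4}
Step 15: wait(T1) -> count=0 queue=[T7,T6,T5,T1] holders={T2,T3,T4}
Step 16: signal(T3) -> count=0 queue=[T6,T5,T1] holders={T2,T4,T7}
Step 17: signal(T2) -> count=0 queue=[T5,T1] holders={T4,T6,T7}
Step 18: wait(T3) -> count=0 queue=[T5,T1,T3] holders={T4,T6,T7}
Step 19: wait(T2) -> count=0 queue=[T5,T1,T3,T2] holders={T4,T6,T7}
Step 20: signal(T6) -> count=0 queue=[T1,T3,T2] holders={T4,T5,T7}
Final holders: {T4,T5,T7} -> T2 not in holders

Answer: no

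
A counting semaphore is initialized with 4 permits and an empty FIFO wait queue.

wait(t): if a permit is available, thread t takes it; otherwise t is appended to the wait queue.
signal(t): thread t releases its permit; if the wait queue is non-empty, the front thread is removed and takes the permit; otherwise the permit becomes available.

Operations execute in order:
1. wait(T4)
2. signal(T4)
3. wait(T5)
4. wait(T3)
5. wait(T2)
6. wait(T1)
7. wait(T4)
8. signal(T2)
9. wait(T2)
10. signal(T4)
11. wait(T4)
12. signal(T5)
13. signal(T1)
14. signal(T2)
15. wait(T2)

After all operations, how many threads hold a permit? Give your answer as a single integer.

Answer: 3

Derivation:
Step 1: wait(T4) -> count=3 queue=[] holders={T4}
Step 2: signal(T4) -> count=4 queue=[] holders={none}
Step 3: wait(T5) -> count=3 queue=[] holders={T5}
Step 4: wait(T3) -> count=2 queue=[] holders={T3,T5}
Step 5: wait(T2) -> count=1 queue=[] holders={T2,T3,T5}
Step 6: wait(T1) -> count=0 queue=[] holders={T1,T2,T3,T5}
Step 7: wait(T4) -> count=0 queue=[T4] holders={T1,T2,T3,T5}
Step 8: signal(T2) -> count=0 queue=[] holders={T1,T3,T4,T5}
Step 9: wait(T2) -> count=0 queue=[T2] holders={T1,T3,T4,T5}
Step 10: signal(T4) -> count=0 queue=[] holders={T1,T2,T3,T5}
Step 11: wait(T4) -> count=0 queue=[T4] holders={T1,T2,T3,T5}
Step 12: signal(T5) -> count=0 queue=[] holders={T1,T2,T3,T4}
Step 13: signal(T1) -> count=1 queue=[] holders={T2,T3,T4}
Step 14: signal(T2) -> count=2 queue=[] holders={T3,T4}
Step 15: wait(T2) -> count=1 queue=[] holders={T2,T3,T4}
Final holders: {T2,T3,T4} -> 3 thread(s)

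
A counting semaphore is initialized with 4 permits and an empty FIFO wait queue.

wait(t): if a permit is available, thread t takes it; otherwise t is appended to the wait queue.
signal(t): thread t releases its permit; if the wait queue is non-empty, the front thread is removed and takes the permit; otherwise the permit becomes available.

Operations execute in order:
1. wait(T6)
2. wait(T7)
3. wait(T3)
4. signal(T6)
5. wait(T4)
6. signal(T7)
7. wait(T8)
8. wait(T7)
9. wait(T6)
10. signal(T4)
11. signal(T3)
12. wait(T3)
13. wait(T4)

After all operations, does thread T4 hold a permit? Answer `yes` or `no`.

Answer: no

Derivation:
Step 1: wait(T6) -> count=3 queue=[] holders={T6}
Step 2: wait(T7) -> count=2 queue=[] holders={T6,T7}
Step 3: wait(T3) -> count=1 queue=[] holders={T3,T6,T7}
Step 4: signal(T6) -> count=2 queue=[] holders={T3,T7}
Step 5: wait(T4) -> count=1 queue=[] holders={T3,T4,T7}
Step 6: signal(T7) -> count=2 queue=[] holders={T3,T4}
Step 7: wait(T8) -> count=1 queue=[] holders={T3,T4,T8}
Step 8: wait(T7) -> count=0 queue=[] holders={T3,T4,T7,T8}
Step 9: wait(T6) -> count=0 queue=[T6] holders={T3,T4,T7,T8}
Step 10: signal(T4) -> count=0 queue=[] holders={T3,T6,T7,T8}
Step 11: signal(T3) -> count=1 queue=[] holders={T6,T7,T8}
Step 12: wait(T3) -> count=0 queue=[] holders={T3,T6,T7,T8}
Step 13: wait(T4) -> count=0 queue=[T4] holders={T3,T6,T7,T8}
Final holders: {T3,T6,T7,T8} -> T4 not in holders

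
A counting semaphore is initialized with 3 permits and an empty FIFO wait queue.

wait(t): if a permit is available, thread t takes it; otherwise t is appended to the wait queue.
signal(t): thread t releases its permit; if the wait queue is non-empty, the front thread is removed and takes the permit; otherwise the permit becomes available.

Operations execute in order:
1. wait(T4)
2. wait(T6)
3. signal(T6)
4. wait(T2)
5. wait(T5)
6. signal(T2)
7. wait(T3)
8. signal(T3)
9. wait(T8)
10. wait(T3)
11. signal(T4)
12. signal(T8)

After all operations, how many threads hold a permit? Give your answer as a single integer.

Answer: 2

Derivation:
Step 1: wait(T4) -> count=2 queue=[] holders={T4}
Step 2: wait(T6) -> count=1 queue=[] holders={T4,T6}
Step 3: signal(T6) -> count=2 queue=[] holders={T4}
Step 4: wait(T2) -> count=1 queue=[] holders={T2,T4}
Step 5: wait(T5) -> count=0 queue=[] holders={T2,T4,T5}
Step 6: signal(T2) -> count=1 queue=[] holders={T4,T5}
Step 7: wait(T3) -> count=0 queue=[] holders={T3,T4,T5}
Step 8: signal(T3) -> count=1 queue=[] holders={T4,T5}
Step 9: wait(T8) -> count=0 queue=[] holders={T4,T5,T8}
Step 10: wait(T3) -> count=0 queue=[T3] holders={T4,T5,T8}
Step 11: signal(T4) -> count=0 queue=[] holders={T3,T5,T8}
Step 12: signal(T8) -> count=1 queue=[] holders={T3,T5}
Final holders: {T3,T5} -> 2 thread(s)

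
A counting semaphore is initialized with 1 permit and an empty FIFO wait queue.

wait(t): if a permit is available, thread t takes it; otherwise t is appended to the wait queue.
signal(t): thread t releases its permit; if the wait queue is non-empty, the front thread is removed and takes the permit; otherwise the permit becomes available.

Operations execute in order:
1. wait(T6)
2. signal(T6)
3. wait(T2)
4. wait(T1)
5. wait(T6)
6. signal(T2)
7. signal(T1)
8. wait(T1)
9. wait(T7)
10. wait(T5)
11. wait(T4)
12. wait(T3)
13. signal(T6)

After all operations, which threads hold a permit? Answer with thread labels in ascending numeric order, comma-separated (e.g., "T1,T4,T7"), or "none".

Step 1: wait(T6) -> count=0 queue=[] holders={T6}
Step 2: signal(T6) -> count=1 queue=[] holders={none}
Step 3: wait(T2) -> count=0 queue=[] holders={T2}
Step 4: wait(T1) -> count=0 queue=[T1] holders={T2}
Step 5: wait(T6) -> count=0 queue=[T1,T6] holders={T2}
Step 6: signal(T2) -> count=0 queue=[T6] holders={T1}
Step 7: signal(T1) -> count=0 queue=[] holders={T6}
Step 8: wait(T1) -> count=0 queue=[T1] holders={T6}
Step 9: wait(T7) -> count=0 queue=[T1,T7] holders={T6}
Step 10: wait(T5) -> count=0 queue=[T1,T7,T5] holders={T6}
Step 11: wait(T4) -> count=0 queue=[T1,T7,T5,T4] holders={T6}
Step 12: wait(T3) -> count=0 queue=[T1,T7,T5,T4,T3] holders={T6}
Step 13: signal(T6) -> count=0 queue=[T7,T5,T4,T3] holders={T1}
Final holders: T1

Answer: T1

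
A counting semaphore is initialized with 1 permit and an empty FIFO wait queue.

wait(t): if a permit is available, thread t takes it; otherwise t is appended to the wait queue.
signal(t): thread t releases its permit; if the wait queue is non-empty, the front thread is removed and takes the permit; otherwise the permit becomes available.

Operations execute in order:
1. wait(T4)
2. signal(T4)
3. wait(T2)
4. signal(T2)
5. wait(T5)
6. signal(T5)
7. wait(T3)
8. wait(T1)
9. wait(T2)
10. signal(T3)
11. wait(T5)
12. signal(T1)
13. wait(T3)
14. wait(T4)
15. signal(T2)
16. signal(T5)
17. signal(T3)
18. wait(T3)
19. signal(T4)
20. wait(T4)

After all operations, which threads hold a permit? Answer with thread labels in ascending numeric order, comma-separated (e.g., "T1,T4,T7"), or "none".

Answer: T3

Derivation:
Step 1: wait(T4) -> count=0 queue=[] holders={T4}
Step 2: signal(T4) -> count=1 queue=[] holders={none}
Step 3: wait(T2) -> count=0 queue=[] holders={T2}
Step 4: signal(T2) -> count=1 queue=[] holders={none}
Step 5: wait(T5) -> count=0 queue=[] holders={T5}
Step 6: signal(T5) -> count=1 queue=[] holders={none}
Step 7: wait(T3) -> count=0 queue=[] holders={T3}
Step 8: wait(T1) -> count=0 queue=[T1] holders={T3}
Step 9: wait(T2) -> count=0 queue=[T1,T2] holders={T3}
Step 10: signal(T3) -> count=0 queue=[T2] holders={T1}
Step 11: wait(T5) -> count=0 queue=[T2,T5] holders={T1}
Step 12: signal(T1) -> count=0 queue=[T5] holders={T2}
Step 13: wait(T3) -> count=0 queue=[T5,T3] holders={T2}
Step 14: wait(T4) -> count=0 queue=[T5,T3,T4] holders={T2}
Step 15: signal(T2) -> count=0 queue=[T3,T4] holders={T5}
Step 16: signal(T5) -> count=0 queue=[T4] holders={T3}
Step 17: signal(T3) -> count=0 queue=[] holders={T4}
Step 18: wait(T3) -> count=0 queue=[T3] holders={T4}
Step 19: signal(T4) -> count=0 queue=[] holders={T3}
Step 20: wait(T4) -> count=0 queue=[T4] holders={T3}
Final holders: T3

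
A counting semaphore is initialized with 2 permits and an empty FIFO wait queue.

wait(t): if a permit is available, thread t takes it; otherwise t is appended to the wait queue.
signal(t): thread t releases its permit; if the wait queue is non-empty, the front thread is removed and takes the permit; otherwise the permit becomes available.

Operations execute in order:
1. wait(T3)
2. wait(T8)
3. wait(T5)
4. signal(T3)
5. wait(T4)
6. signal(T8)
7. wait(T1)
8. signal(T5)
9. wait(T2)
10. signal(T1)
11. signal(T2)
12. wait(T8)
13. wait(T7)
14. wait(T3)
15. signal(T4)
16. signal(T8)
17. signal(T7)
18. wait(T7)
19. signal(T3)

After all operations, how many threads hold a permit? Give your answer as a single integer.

Step 1: wait(T3) -> count=1 queue=[] holders={T3}
Step 2: wait(T8) -> count=0 queue=[] holders={T3,T8}
Step 3: wait(T5) -> count=0 queue=[T5] holders={T3,T8}
Step 4: signal(T3) -> count=0 queue=[] holders={T5,T8}
Step 5: wait(T4) -> count=0 queue=[T4] holders={T5,T8}
Step 6: signal(T8) -> count=0 queue=[] holders={T4,T5}
Step 7: wait(T1) -> count=0 queue=[T1] holders={T4,T5}
Step 8: signal(T5) -> count=0 queue=[] holders={T1,T4}
Step 9: wait(T2) -> count=0 queue=[T2] holders={T1,T4}
Step 10: signal(T1) -> count=0 queue=[] holders={T2,T4}
Step 11: signal(T2) -> count=1 queue=[] holders={T4}
Step 12: wait(T8) -> count=0 queue=[] holders={T4,T8}
Step 13: wait(T7) -> count=0 queue=[T7] holders={T4,T8}
Step 14: wait(T3) -> count=0 queue=[T7,T3] holders={T4,T8}
Step 15: signal(T4) -> count=0 queue=[T3] holders={T7,T8}
Step 16: signal(T8) -> count=0 queue=[] holders={T3,T7}
Step 17: signal(T7) -> count=1 queue=[] holders={T3}
Step 18: wait(T7) -> count=0 queue=[] holders={T3,T7}
Step 19: signal(T3) -> count=1 queue=[] holders={T7}
Final holders: {T7} -> 1 thread(s)

Answer: 1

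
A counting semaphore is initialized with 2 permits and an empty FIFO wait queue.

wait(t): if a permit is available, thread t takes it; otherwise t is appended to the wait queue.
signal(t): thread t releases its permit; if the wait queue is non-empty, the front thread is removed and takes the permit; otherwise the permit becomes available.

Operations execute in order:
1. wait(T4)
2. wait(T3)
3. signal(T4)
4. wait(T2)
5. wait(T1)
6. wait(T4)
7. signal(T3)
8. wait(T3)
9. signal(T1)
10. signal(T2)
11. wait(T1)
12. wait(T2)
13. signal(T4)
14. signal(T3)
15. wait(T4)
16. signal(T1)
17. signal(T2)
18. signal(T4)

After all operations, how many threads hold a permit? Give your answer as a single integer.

Answer: 0

Derivation:
Step 1: wait(T4) -> count=1 queue=[] holders={T4}
Step 2: wait(T3) -> count=0 queue=[] holders={T3,T4}
Step 3: signal(T4) -> count=1 queue=[] holders={T3}
Step 4: wait(T2) -> count=0 queue=[] holders={T2,T3}
Step 5: wait(T1) -> count=0 queue=[T1] holders={T2,T3}
Step 6: wait(T4) -> count=0 queue=[T1,T4] holders={T2,T3}
Step 7: signal(T3) -> count=0 queue=[T4] holders={T1,T2}
Step 8: wait(T3) -> count=0 queue=[T4,T3] holders={T1,T2}
Step 9: signal(T1) -> count=0 queue=[T3] holders={T2,T4}
Step 10: signal(T2) -> count=0 queue=[] holders={T3,T4}
Step 11: wait(T1) -> count=0 queue=[T1] holders={T3,T4}
Step 12: wait(T2) -> count=0 queue=[T1,T2] holders={T3,T4}
Step 13: signal(T4) -> count=0 queue=[T2] holders={T1,T3}
Step 14: signal(T3) -> count=0 queue=[] holders={T1,T2}
Step 15: wait(T4) -> count=0 queue=[T4] holders={T1,T2}
Step 16: signal(T1) -> count=0 queue=[] holders={T2,T4}
Step 17: signal(T2) -> count=1 queue=[] holders={T4}
Step 18: signal(T4) -> count=2 queue=[] holders={none}
Final holders: {none} -> 0 thread(s)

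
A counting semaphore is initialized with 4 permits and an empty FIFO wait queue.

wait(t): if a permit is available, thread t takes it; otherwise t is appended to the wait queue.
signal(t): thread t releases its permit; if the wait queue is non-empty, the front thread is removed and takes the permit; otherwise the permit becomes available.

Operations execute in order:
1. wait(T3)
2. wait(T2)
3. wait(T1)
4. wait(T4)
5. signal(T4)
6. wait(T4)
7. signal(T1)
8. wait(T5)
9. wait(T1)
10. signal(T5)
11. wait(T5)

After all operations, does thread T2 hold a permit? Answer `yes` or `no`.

Step 1: wait(T3) -> count=3 queue=[] holders={T3}
Step 2: wait(T2) -> count=2 queue=[] holders={T2,T3}
Step 3: wait(T1) -> count=1 queue=[] holders={T1,T2,T3}
Step 4: wait(T4) -> count=0 queue=[] holders={T1,T2,T3,T4}
Step 5: signal(T4) -> count=1 queue=[] holders={T1,T2,T3}
Step 6: wait(T4) -> count=0 queue=[] holders={T1,T2,T3,T4}
Step 7: signal(T1) -> count=1 queue=[] holders={T2,T3,T4}
Step 8: wait(T5) -> count=0 queue=[] holders={T2,T3,T4,T5}
Step 9: wait(T1) -> count=0 queue=[T1] holders={T2,T3,T4,T5}
Step 10: signal(T5) -> count=0 queue=[] holders={T1,T2,T3,T4}
Step 11: wait(T5) -> count=0 queue=[T5] holders={T1,T2,T3,T4}
Final holders: {T1,T2,T3,T4} -> T2 in holders

Answer: yes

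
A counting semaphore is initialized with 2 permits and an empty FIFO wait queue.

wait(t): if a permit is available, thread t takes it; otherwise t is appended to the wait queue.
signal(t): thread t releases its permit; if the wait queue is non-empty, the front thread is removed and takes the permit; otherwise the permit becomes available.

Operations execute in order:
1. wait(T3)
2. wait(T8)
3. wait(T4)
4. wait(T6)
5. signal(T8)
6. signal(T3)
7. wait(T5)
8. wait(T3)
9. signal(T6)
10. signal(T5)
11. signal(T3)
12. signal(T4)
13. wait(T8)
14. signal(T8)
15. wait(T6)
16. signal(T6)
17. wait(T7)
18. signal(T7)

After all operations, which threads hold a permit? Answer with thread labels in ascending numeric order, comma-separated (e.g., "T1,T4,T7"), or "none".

Answer: none

Derivation:
Step 1: wait(T3) -> count=1 queue=[] holders={T3}
Step 2: wait(T8) -> count=0 queue=[] holders={T3,T8}
Step 3: wait(T4) -> count=0 queue=[T4] holders={T3,T8}
Step 4: wait(T6) -> count=0 queue=[T4,T6] holders={T3,T8}
Step 5: signal(T8) -> count=0 queue=[T6] holders={T3,T4}
Step 6: signal(T3) -> count=0 queue=[] holders={T4,T6}
Step 7: wait(T5) -> count=0 queue=[T5] holders={T4,T6}
Step 8: wait(T3) -> count=0 queue=[T5,T3] holders={T4,T6}
Step 9: signal(T6) -> count=0 queue=[T3] holders={T4,T5}
Step 10: signal(T5) -> count=0 queue=[] holders={T3,T4}
Step 11: signal(T3) -> count=1 queue=[] holders={T4}
Step 12: signal(T4) -> count=2 queue=[] holders={none}
Step 13: wait(T8) -> count=1 queue=[] holders={T8}
Step 14: signal(T8) -> count=2 queue=[] holders={none}
Step 15: wait(T6) -> count=1 queue=[] holders={T6}
Step 16: signal(T6) -> count=2 queue=[] holders={none}
Step 17: wait(T7) -> count=1 queue=[] holders={T7}
Step 18: signal(T7) -> count=2 queue=[] holders={none}
Final holders: none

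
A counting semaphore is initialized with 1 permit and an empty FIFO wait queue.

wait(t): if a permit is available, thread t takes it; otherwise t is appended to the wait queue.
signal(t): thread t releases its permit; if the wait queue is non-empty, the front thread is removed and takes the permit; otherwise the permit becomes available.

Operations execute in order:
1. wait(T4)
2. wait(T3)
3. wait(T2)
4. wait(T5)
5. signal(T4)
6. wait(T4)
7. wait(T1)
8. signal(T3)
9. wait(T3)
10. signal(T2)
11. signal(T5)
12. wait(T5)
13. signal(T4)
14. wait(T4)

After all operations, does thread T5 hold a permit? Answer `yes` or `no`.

Step 1: wait(T4) -> count=0 queue=[] holders={T4}
Step 2: wait(T3) -> count=0 queue=[T3] holders={T4}
Step 3: wait(T2) -> count=0 queue=[T3,T2] holders={T4}
Step 4: wait(T5) -> count=0 queue=[T3,T2,T5] holders={T4}
Step 5: signal(T4) -> count=0 queue=[T2,T5] holders={T3}
Step 6: wait(T4) -> count=0 queue=[T2,T5,T4] holders={T3}
Step 7: wait(T1) -> count=0 queue=[T2,T5,T4,T1] holders={T3}
Step 8: signal(T3) -> count=0 queue=[T5,T4,T1] holders={T2}
Step 9: wait(T3) -> count=0 queue=[T5,T4,T1,T3] holders={T2}
Step 10: signal(T2) -> count=0 queue=[T4,T1,T3] holders={T5}
Step 11: signal(T5) -> count=0 queue=[T1,T3] holders={T4}
Step 12: wait(T5) -> count=0 queue=[T1,T3,T5] holders={T4}
Step 13: signal(T4) -> count=0 queue=[T3,T5] holders={T1}
Step 14: wait(T4) -> count=0 queue=[T3,T5,T4] holders={T1}
Final holders: {T1} -> T5 not in holders

Answer: no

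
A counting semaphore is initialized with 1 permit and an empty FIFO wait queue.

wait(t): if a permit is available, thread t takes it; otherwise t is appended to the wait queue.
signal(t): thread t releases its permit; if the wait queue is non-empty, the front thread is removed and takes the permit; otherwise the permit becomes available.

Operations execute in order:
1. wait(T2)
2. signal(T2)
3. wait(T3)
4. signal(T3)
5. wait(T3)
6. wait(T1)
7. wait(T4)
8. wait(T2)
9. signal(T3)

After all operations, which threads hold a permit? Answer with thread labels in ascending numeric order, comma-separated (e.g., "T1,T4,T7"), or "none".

Step 1: wait(T2) -> count=0 queue=[] holders={T2}
Step 2: signal(T2) -> count=1 queue=[] holders={none}
Step 3: wait(T3) -> count=0 queue=[] holders={T3}
Step 4: signal(T3) -> count=1 queue=[] holders={none}
Step 5: wait(T3) -> count=0 queue=[] holders={T3}
Step 6: wait(T1) -> count=0 queue=[T1] holders={T3}
Step 7: wait(T4) -> count=0 queue=[T1,T4] holders={T3}
Step 8: wait(T2) -> count=0 queue=[T1,T4,T2] holders={T3}
Step 9: signal(T3) -> count=0 queue=[T4,T2] holders={T1}
Final holders: T1

Answer: T1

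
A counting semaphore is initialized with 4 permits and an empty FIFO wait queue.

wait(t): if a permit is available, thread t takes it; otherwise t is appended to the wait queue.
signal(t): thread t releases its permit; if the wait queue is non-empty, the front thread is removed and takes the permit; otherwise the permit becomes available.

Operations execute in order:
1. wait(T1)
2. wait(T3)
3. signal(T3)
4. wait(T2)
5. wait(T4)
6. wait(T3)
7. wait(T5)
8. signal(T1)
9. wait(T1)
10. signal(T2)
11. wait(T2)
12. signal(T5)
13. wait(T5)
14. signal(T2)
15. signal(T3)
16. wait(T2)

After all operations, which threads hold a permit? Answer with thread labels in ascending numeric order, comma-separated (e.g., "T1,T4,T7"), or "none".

Step 1: wait(T1) -> count=3 queue=[] holders={T1}
Step 2: wait(T3) -> count=2 queue=[] holders={T1,T3}
Step 3: signal(T3) -> count=3 queue=[] holders={T1}
Step 4: wait(T2) -> count=2 queue=[] holders={T1,T2}
Step 5: wait(T4) -> count=1 queue=[] holders={T1,T2,T4}
Step 6: wait(T3) -> count=0 queue=[] holders={T1,T2,T3,T4}
Step 7: wait(T5) -> count=0 queue=[T5] holders={T1,T2,T3,T4}
Step 8: signal(T1) -> count=0 queue=[] holders={T2,T3,T4,T5}
Step 9: wait(T1) -> count=0 queue=[T1] holders={T2,T3,T4,T5}
Step 10: signal(T2) -> count=0 queue=[] holders={T1,T3,T4,T5}
Step 11: wait(T2) -> count=0 queue=[T2] holders={T1,T3,T4,T5}
Step 12: signal(T5) -> count=0 queue=[] holders={T1,T2,T3,T4}
Step 13: wait(T5) -> count=0 queue=[T5] holders={T1,T2,T3,T4}
Step 14: signal(T2) -> count=0 queue=[] holders={T1,T3,T4,T5}
Step 15: signal(T3) -> count=1 queue=[] holders={T1,T4,T5}
Step 16: wait(T2) -> count=0 queue=[] holders={T1,T2,T4,T5}
Final holders: T1,T2,T4,T5

Answer: T1,T2,T4,T5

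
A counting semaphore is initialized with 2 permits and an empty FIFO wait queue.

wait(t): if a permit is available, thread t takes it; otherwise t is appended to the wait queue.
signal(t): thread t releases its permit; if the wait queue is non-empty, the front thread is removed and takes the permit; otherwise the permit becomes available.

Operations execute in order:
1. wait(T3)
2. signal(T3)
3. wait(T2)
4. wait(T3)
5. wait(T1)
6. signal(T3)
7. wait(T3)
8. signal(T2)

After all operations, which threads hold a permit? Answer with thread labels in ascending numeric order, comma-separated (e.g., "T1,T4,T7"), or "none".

Step 1: wait(T3) -> count=1 queue=[] holders={T3}
Step 2: signal(T3) -> count=2 queue=[] holders={none}
Step 3: wait(T2) -> count=1 queue=[] holders={T2}
Step 4: wait(T3) -> count=0 queue=[] holders={T2,T3}
Step 5: wait(T1) -> count=0 queue=[T1] holders={T2,T3}
Step 6: signal(T3) -> count=0 queue=[] holders={T1,T2}
Step 7: wait(T3) -> count=0 queue=[T3] holders={T1,T2}
Step 8: signal(T2) -> count=0 queue=[] holders={T1,T3}
Final holders: T1,T3

Answer: T1,T3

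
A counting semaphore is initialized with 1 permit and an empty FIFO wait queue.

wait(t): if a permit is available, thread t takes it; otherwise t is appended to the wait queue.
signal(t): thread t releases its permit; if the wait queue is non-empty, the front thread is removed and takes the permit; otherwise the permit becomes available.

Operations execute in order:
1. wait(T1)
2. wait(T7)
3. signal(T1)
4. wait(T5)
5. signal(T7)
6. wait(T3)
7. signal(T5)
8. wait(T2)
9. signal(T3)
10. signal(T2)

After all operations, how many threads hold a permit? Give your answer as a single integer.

Answer: 0

Derivation:
Step 1: wait(T1) -> count=0 queue=[] holders={T1}
Step 2: wait(T7) -> count=0 queue=[T7] holders={T1}
Step 3: signal(T1) -> count=0 queue=[] holders={T7}
Step 4: wait(T5) -> count=0 queue=[T5] holders={T7}
Step 5: signal(T7) -> count=0 queue=[] holders={T5}
Step 6: wait(T3) -> count=0 queue=[T3] holders={T5}
Step 7: signal(T5) -> count=0 queue=[] holders={T3}
Step 8: wait(T2) -> count=0 queue=[T2] holders={T3}
Step 9: signal(T3) -> count=0 queue=[] holders={T2}
Step 10: signal(T2) -> count=1 queue=[] holders={none}
Final holders: {none} -> 0 thread(s)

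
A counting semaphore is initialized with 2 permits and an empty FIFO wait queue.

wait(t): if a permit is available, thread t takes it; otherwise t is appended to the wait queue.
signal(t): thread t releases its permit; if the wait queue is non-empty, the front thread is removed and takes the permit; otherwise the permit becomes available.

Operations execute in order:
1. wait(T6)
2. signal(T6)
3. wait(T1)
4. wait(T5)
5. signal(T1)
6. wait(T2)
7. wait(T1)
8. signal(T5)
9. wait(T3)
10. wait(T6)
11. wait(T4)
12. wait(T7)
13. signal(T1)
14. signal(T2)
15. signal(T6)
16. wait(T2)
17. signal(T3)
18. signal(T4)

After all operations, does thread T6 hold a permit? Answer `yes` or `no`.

Answer: no

Derivation:
Step 1: wait(T6) -> count=1 queue=[] holders={T6}
Step 2: signal(T6) -> count=2 queue=[] holders={none}
Step 3: wait(T1) -> count=1 queue=[] holders={T1}
Step 4: wait(T5) -> count=0 queue=[] holders={T1,T5}
Step 5: signal(T1) -> count=1 queue=[] holders={T5}
Step 6: wait(T2) -> count=0 queue=[] holders={T2,T5}
Step 7: wait(T1) -> count=0 queue=[T1] holders={T2,T5}
Step 8: signal(T5) -> count=0 queue=[] holders={T1,T2}
Step 9: wait(T3) -> count=0 queue=[T3] holders={T1,T2}
Step 10: wait(T6) -> count=0 queue=[T3,T6] holders={T1,T2}
Step 11: wait(T4) -> count=0 queue=[T3,T6,T4] holders={T1,T2}
Step 12: wait(T7) -> count=0 queue=[T3,T6,T4,T7] holders={T1,T2}
Step 13: signal(T1) -> count=0 queue=[T6,T4,T7] holders={T2,T3}
Step 14: signal(T2) -> count=0 queue=[T4,T7] holders={T3,T6}
Step 15: signal(T6) -> count=0 queue=[T7] holders={T3,T4}
Step 16: wait(T2) -> count=0 queue=[T7,T2] holders={T3,T4}
Step 17: signal(T3) -> count=0 queue=[T2] holders={T4,T7}
Step 18: signal(T4) -> count=0 queue=[] holders={T2,T7}
Final holders: {T2,T7} -> T6 not in holders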